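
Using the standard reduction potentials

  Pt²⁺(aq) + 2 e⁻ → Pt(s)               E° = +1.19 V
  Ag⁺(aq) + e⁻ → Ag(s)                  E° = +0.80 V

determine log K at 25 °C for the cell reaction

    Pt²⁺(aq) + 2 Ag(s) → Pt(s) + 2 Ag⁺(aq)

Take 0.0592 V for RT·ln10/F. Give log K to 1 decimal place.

The Pt²⁺/Pt couple is reduced (cathode); E°cell = +1.19 − (+0.80) = +0.39 V with n = 2.
At equilibrium E = 0, so log K = nE°cell / 0.0592 = (2)(+0.39) / 0.0592 = 13.2.

log K = 13.2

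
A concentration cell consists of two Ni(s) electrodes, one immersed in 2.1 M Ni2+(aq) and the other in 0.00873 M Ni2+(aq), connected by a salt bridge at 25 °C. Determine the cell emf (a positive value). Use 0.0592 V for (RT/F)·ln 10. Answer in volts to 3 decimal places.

For a concentration cell E°cell = 0, since both electrodes use the same couple.
The compartment with the higher Ni2+(aq) concentration (2.1 M) acts as the cathode; ions are reduced there and produced at the dilute (0.00873 M) anode.
With n = 2, Ecell = −(0.0592/2)·log([dilute]/[conc]) = −(0.0592/2)·log(0.00873/2.1) = +0.070 V.

0.070 V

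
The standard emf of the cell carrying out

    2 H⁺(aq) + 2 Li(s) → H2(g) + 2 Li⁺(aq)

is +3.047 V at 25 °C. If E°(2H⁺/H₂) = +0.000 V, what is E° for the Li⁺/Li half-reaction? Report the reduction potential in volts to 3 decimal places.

In the reaction as written the 2H⁺/H₂ couple is reduced (cathode) and Li⁺/Li is oxidized (anode), so E°cell = E°(2H⁺/H₂) − E°(Li⁺/Li).
E°(Li⁺/Li) = E°(cathode) − E°cell = +0.000 − (+3.047) = −3.047 V.

−3.047 V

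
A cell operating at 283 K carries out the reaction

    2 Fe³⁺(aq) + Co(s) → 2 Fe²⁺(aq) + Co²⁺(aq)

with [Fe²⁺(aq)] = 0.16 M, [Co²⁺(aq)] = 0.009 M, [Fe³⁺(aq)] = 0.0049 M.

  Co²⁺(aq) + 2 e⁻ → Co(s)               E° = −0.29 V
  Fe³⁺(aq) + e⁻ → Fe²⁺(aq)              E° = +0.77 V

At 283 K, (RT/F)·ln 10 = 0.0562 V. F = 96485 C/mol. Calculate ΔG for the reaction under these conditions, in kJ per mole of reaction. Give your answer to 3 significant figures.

−199 kJ/mol

The standard cell potential is +0.77 − (−0.29) = +1.06 V, with n = 2 electrons in the balanced equation.
The reaction quotient is ([Fe²⁺(aq)]^2·[Co²⁺(aq)]) / [Fe³⁺(aq)]^2 = 9.6; by Nernst, E = +1.06 − (0.0562/2)(0.982) = +1.0324 V.
Finally ΔG = −nFE = −(2)(96485 C/mol)(+1.0324 V) = −199 kJ/mol.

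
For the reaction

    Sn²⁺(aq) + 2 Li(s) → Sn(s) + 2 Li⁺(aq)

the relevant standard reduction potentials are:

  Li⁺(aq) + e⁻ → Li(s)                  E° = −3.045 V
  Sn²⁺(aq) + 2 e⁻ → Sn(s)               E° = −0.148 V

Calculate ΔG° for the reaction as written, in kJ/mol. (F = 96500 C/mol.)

In the reaction as written Sn²⁺(aq) is reduced, so the Sn²⁺/Sn couple is the cathode and Li⁺/Li is the anode.
E°cell = −0.148 − (−3.045) = +2.897 V; balancing electrons gives n = 2.
ΔG° = −nFE°cell = −(2)(96500)(+2.897) J/mol = −559 kJ/mol.

−559 kJ/mol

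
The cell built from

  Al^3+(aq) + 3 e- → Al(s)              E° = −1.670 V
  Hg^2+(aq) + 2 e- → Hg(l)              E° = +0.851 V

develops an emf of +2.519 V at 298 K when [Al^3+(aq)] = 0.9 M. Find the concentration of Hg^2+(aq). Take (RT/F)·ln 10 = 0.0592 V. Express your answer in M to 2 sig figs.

0.80 M

Hg²⁺/Hg is the cathode (higher E°); E°cell = +0.851 − (−1.670) = +2.521 V with n = 6.
Rearranging E = E° − (0.0592/n)·log Q gives log Q = 6(+2.521 − (+2.519))/0.0592 = 0.203.
Balancing electrons gives 3 Hg^2+(aq) + 2 Al(s) → 3 Hg(l) + 2 Al^3+(aq); thus Q = [Al^3+(aq)]^2 / [Hg^2+(aq)]^3.
Substituting the known concentrations and solving, log [Hg^2+(aq)] = −0.098 and [Hg^2+(aq)] = 0.80 M.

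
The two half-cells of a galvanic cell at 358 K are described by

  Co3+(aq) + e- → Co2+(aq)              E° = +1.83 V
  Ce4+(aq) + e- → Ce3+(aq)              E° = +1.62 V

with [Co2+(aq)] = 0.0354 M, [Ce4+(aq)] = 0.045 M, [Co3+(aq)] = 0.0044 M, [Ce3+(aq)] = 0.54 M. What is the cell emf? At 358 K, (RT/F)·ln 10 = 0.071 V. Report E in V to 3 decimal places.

Co³⁺/Co²⁺ is reduced (cathode, E° = +1.83 V) and Ce⁴⁺/Ce³⁺ is oxidized (anode).
E°cell = +1.83 − (+1.62) = +0.21 V, with n = 1 electron transferred.
Balancing gives Co3+(aq) + Ce3+(aq) → Co2+(aq) + Ce4+(aq); hence Q = ([Co2+(aq)]·[Ce4+(aq)]) / ([Co3+(aq)]·[Ce3+(aq)]) = 0.67 (log Q = −0.174).
By the Nernst equation, E = +0.21 − (0.071/1)·(−0.174) = +0.222 V.

+0.222 V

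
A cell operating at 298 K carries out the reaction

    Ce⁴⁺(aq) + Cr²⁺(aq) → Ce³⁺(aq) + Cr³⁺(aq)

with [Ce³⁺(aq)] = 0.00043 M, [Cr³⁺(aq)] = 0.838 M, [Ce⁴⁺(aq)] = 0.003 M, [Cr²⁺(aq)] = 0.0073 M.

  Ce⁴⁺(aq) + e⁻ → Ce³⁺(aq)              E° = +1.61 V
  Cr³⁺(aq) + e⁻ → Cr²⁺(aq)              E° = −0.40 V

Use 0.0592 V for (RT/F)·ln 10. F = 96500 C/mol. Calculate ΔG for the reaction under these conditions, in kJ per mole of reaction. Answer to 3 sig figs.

The standard cell potential is +1.61 − (−0.40) = +2.01 V, with n = 1 electron in the balanced equation.
Q = ([Ce³⁺(aq)]·[Cr³⁺(aq)]) / ([Ce⁴⁺(aq)]·[Cr²⁺(aq)]) = 16.5, so log Q = 1.216 and E = +2.01 − (0.0592/1)(1.216) = +1.9380 V.
Finally ΔG = −nFE = −(1)(96500 C/mol)(+1.9380 V) = −187 kJ/mol.

−187 kJ/mol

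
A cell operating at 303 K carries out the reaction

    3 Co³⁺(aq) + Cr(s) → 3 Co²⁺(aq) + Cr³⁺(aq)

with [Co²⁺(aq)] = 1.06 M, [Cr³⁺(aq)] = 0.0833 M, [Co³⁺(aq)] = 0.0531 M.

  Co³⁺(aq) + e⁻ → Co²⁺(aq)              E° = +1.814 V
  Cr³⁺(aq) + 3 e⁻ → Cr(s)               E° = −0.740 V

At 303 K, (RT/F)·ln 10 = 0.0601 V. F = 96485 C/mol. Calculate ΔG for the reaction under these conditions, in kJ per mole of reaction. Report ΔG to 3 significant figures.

With Co³⁺/Co²⁺ reduced at the cathode, E°cell = +1.814 − (−0.740) = +2.554 V and n = 3.
Q = ([Co²⁺(aq)]^3·[Cr³⁺(aq)]) / [Co³⁺(aq)]^3 = 663, so log Q = 2.821 and E = +2.554 − (0.0601/3)(2.821) = +2.4975 V.
Finally ΔG = −nFE = −(3)(96485 C/mol)(+2.4975 V) = −723 kJ/mol.

−723 kJ/mol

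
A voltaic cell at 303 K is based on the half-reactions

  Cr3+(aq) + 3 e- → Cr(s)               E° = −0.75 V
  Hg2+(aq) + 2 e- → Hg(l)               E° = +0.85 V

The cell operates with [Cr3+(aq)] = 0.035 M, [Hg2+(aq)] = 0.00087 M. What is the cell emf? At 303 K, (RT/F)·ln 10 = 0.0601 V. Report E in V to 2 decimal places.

The Hg²⁺/Hg couple has the more positive E°, so it is the cathode; Cr³⁺/Cr is the anode.
E°cell = +0.85 − (−0.75) = +1.60 V, with n = 6 electrons transferred.
The balanced reaction is 3 Hg2+(aq) + 2 Cr(s) → 3 Hg(l) + 2 Cr3+(aq), so Q = [Cr3+(aq)]^2 / [Hg2+(aq)]^3 = 1.86×10^6 and log Q = 6.270.
By the Nernst equation, E = +1.60 − (0.0601/6)·(6.270) = +1.54 V.

+1.54 V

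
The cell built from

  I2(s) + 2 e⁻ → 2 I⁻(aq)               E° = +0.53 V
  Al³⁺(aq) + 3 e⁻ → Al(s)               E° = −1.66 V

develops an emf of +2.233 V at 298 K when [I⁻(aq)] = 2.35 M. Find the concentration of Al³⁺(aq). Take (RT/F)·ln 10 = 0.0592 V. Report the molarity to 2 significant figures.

0.00051 M

With I₂/I⁻ at the cathode and Al³⁺/Al at the anode, E°cell = +0.53 − (−1.66) = +2.19 V (n = 6).
Since E = E° − (0.0592/n)·log Q, log Q = n(E° − E)/0.0592 = −4.358.
For 3 I2(s) + 2 Al(s) → 6 I⁻(aq) + 2 Al³⁺(aq), the reaction quotient is Q = [I⁻(aq)]^6·[Al³⁺(aq)]^2.
Substituting the known concentrations and solving, log [Al³⁺(aq)] = −3.292 and [Al³⁺(aq)] = 0.00051 M.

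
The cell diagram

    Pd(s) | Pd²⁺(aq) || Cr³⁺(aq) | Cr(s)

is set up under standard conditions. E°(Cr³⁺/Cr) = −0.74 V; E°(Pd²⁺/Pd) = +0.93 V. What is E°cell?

By convention the left-hand electrode in cell notation is the anode (oxidation) and the right-hand electrode is the cathode (reduction).
E°cell = E°(right) − E°(left) = −0.74 − (+0.93) = −1.67 V.
The negative sign shows that, as written, the cell would require an external voltage to drive the reaction.

−1.67 V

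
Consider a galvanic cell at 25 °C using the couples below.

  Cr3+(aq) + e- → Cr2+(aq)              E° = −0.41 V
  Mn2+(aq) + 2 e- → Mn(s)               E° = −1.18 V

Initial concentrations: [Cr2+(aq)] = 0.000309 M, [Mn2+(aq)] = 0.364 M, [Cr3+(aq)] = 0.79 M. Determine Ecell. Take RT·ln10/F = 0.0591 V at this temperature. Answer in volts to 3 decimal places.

+0.984 V

Cr³⁺/Cr²⁺ is reduced (cathode, E° = −0.41 V) and Mn²⁺/Mn is oxidized (anode).
E°cell = E°cat − E°an = −0.41 − (−1.18) = +0.77 V; n = 2.
Balancing gives 2 Cr3+(aq) + Mn(s) → 2 Cr2+(aq) + Mn2+(aq); hence Q = ([Cr2+(aq)]^2·[Mn2+(aq)]) / [Cr3+(aq)]^2 = 5.57×10^−8 (log Q = −7.254).
Applying E = E° − (RT ln10/nF)·log Q gives +0.77 − (0.0591/2)(−7.254) = +0.984 V.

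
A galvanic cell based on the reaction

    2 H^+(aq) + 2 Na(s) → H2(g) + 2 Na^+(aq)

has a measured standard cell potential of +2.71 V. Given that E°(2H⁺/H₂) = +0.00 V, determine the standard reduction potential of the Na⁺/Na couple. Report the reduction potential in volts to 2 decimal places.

In the reaction as written the 2H⁺/H₂ couple is reduced (cathode) and Na⁺/Na is oxidized (anode), so E°cell = E°(2H⁺/H₂) − E°(Na⁺/Na).
E°(Na⁺/Na) = E°(cathode) − E°cell = +0.00 − (+2.71) = −2.71 V.

−2.71 V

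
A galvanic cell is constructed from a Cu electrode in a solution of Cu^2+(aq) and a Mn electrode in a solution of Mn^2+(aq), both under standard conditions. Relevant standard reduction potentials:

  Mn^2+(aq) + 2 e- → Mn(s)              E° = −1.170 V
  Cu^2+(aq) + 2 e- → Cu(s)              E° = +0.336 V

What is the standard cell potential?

+1.506 V

Of the two couples in this cell, the one with the more positive reduction potential is reduced at the cathode: here that is Cu²⁺/Cu (+0.336 V); Mn²⁺/Mn (−1.170 V) is the anode.
E°cell = E°(cathode) − E°(anode) = +0.336 − (−1.170) = +1.506 V.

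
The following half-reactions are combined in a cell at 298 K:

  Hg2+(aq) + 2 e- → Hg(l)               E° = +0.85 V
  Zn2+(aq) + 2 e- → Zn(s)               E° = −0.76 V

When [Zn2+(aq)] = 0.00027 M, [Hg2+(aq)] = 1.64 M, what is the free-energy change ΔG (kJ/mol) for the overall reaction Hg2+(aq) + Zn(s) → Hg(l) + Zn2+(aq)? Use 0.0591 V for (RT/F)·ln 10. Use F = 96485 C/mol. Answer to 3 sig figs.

−332 kJ/mol

With Hg²⁺/Hg reduced at the cathode, E°cell = +0.85 − (−0.76) = +1.61 V and n = 2.
Here Q = [Zn2+(aq)] / [Hg2+(aq)] = 0.000165 (log Q = −3.783), giving E = +1.61 − (0.0591/2)·(−3.783) = +1.7218 V.
Then ΔG = −nFE = −2 × 96485 × +1.7218 J/mol = −332 kJ/mol.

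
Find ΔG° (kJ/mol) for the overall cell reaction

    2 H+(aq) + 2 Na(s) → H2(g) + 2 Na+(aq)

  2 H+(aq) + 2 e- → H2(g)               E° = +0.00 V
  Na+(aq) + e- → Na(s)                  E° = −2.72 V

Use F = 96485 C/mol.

In the reaction as written H+(aq) is reduced, so the 2H⁺/H₂ couple is the cathode and Na⁺/Na is the anode.
E°cell = +0.00 − (−2.72) = +2.72 V; balancing electrons gives n = 2.
ΔG° = −nFE°cell = −(2)(96485)(+2.72) J/mol = −525 kJ/mol.

−525 kJ/mol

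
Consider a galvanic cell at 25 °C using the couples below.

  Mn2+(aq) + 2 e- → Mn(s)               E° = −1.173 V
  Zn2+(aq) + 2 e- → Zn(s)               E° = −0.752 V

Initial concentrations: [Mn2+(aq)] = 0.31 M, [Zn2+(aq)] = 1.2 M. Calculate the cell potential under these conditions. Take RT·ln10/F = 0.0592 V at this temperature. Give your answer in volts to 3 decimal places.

+0.438 V

The Zn²⁺/Zn couple has the more positive E°, so it is the cathode; Mn²⁺/Mn is the anode.
E°cell = E°cat − E°an = −0.752 − (−1.173) = +0.421 V; n = 2.
The balanced reaction is Zn2+(aq) + Mn(s) → Zn(s) + Mn2+(aq), so Q = [Mn2+(aq)] / [Zn2+(aq)] = 0.258 and log Q = −0.588.
By the Nernst equation, E = +0.421 − (0.0592/2)·(−0.588) = +0.438 V.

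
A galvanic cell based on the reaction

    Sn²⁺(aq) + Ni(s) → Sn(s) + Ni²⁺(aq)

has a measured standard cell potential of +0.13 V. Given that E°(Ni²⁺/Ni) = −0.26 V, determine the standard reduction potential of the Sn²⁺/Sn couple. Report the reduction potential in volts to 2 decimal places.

−0.13 V

In the reaction as written the Sn²⁺/Sn couple is reduced (cathode) and Ni²⁺/Ni is oxidized (anode), so E°cell = E°(Sn²⁺/Sn) − E°(Ni²⁺/Ni).
E°(Sn²⁺/Sn) = E°cell + E°(anode) = +0.13 + (−0.26) = −0.13 V.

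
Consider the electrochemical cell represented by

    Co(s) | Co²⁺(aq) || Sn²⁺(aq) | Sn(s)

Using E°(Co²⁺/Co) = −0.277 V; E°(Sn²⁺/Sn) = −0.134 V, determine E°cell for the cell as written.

By convention the left-hand electrode in cell notation is the anode (oxidation) and the right-hand electrode is the cathode (reduction).
E°cell = E°(right) − E°(left) = −0.134 − (−0.277) = +0.143 V.

+0.143 V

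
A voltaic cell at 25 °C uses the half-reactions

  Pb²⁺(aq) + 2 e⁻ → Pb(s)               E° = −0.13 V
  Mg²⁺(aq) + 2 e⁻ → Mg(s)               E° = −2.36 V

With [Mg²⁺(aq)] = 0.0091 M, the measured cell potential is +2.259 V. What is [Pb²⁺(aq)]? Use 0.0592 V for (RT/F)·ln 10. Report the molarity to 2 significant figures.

0.087 M

Pb²⁺/Pb is the cathode (higher E°); E°cell = −0.13 − (−2.36) = +2.23 V with n = 2.
From the Nernst equation, log Q = n(E° − E)/0.0592 = 2·(+2.23 − (+2.259))/0.0592 = −0.980.
The balanced reaction is Pb²⁺(aq) + Mg(s) → Pb(s) + Mg²⁺(aq), so Q = [Mg²⁺(aq)] / [Pb²⁺(aq)].
Isolating [Pb²⁺(aq)] in Q = 10^{−0.980} yields log [Pb²⁺(aq)] = −1.061, i.e. 0.087 M.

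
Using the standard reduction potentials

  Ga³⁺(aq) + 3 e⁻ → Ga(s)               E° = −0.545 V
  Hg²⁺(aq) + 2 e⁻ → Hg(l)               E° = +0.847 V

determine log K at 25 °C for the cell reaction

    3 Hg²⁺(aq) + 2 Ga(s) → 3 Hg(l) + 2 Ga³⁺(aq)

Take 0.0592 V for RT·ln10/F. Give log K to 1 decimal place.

The Hg²⁺/Hg couple is reduced (cathode); E°cell = +0.847 − (−0.545) = +1.392 V with n = 6.
At equilibrium E = 0, so log K = nE°cell / 0.0592 = (6)(+1.392) / 0.0592 = 141.1.

log K = 141.1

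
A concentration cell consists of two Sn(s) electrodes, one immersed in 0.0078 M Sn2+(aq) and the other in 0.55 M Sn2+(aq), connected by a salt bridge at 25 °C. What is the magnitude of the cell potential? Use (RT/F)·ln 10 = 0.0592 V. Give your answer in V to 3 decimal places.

0.055 V

For a concentration cell E°cell = 0, since both electrodes use the same couple.
The compartment with the higher Sn2+(aq) concentration (0.55 M) acts as the cathode; ions are reduced there and produced at the dilute (0.0078 M) anode.
With n = 2, Ecell = −(0.0592/2)·log([dilute]/[conc]) = −(0.0592/2)·log(0.0078/0.55) = +0.055 V.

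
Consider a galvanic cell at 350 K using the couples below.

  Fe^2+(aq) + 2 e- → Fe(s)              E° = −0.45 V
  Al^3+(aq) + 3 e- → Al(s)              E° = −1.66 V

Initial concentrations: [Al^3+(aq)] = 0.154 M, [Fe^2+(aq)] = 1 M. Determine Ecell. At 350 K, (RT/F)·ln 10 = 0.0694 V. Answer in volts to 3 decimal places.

+1.229 V

The Fe²⁺/Fe couple has the more positive E°, so it is the cathode; Al³⁺/Al is the anode.
The standard potential is −0.45 − (−1.66) = +1.21 V and the balanced reaction transfers n = 6 electrons.
The balanced reaction is 3 Fe^2+(aq) + 2 Al(s) → 3 Fe(s) + 2 Al^3+(aq), so Q = [Al^3+(aq)]^2 / [Fe^2+(aq)]^3 = 0.0237 and log Q = −1.625.
E = E° − (0.0694/n)·log Q = +1.21 − (0.0694/6)(−1.625) = +1.229 V.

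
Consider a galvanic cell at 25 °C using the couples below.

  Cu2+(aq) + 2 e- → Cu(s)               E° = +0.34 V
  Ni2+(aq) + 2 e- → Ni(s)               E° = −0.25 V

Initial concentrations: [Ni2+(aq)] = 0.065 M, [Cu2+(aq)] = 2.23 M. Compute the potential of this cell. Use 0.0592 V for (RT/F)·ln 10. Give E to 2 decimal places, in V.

+0.64 V

Since E°(Cu²⁺/Cu) > E°(Ni²⁺/Ni), Cu²⁺/Cu serves as the cathode.
The standard potential is +0.34 − (−0.25) = +0.59 V and the balanced reaction transfers n = 2 electrons.
The balanced reaction is Cu2+(aq) + Ni(s) → Cu(s) + Ni2+(aq), so Q = [Ni2+(aq)] / [Cu2+(aq)] = 0.0291 and log Q = −1.535.
E = E° − (0.0592/n)·log Q = +0.59 − (0.0592/2)(−1.535) = +0.64 V.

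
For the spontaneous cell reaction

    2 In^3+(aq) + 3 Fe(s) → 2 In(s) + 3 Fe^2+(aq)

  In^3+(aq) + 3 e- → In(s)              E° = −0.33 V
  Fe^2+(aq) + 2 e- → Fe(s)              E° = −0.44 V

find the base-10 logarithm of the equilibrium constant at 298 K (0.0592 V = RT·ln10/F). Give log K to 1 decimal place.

The In³⁺/In couple is reduced (cathode); E°cell = −0.33 − (−0.44) = +0.11 V with n = 6.
At equilibrium E = 0, so log K = nE°cell / 0.0592 = (6)(+0.11) / 0.0592 = 11.1.

log K = 11.1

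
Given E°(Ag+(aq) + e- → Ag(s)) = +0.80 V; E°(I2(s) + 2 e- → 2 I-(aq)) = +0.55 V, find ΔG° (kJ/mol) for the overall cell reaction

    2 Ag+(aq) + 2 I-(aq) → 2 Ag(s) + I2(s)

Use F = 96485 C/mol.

−48.2 kJ/mol

In the reaction as written Ag+(aq) is reduced, so the Ag⁺/Ag couple is the cathode and I₂/I⁻ is the anode.
E°cell = +0.80 − (+0.55) = +0.25 V; balancing electrons gives n = 2.
ΔG° = −nFE°cell = −(2)(96485)(+0.25) J/mol = −48.2 kJ/mol.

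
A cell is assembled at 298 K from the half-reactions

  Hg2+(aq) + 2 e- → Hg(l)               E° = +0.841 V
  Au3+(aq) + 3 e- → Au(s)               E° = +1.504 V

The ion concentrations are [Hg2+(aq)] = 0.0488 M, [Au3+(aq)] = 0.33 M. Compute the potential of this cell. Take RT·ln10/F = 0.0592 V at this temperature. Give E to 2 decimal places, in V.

+0.69 V

The Au³⁺/Au couple has the more positive E°, so it is the cathode; Hg²⁺/Hg is the anode.
The standard potential is +1.504 − (+0.841) = +0.663 V and the balanced reaction transfers n = 6 electrons.
For the overall reaction 2 Au3+(aq) + 3 Hg(l) → 2 Au(s) + 3 Hg2+(aq), Q = [Hg2+(aq)]^3 / [Au3+(aq)]^2 = 0.00107, giving log Q = −2.972.
Applying E = E° − (RT ln10/nF)·log Q gives +0.663 − (0.0592/6)(−2.972) = +0.69 V.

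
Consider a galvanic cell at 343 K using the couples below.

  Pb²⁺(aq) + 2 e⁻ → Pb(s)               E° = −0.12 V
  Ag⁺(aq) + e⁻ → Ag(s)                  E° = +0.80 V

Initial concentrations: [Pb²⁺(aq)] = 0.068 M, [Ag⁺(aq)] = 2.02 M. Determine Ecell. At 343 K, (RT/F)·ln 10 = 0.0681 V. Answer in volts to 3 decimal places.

+0.981 V

Since E°(Ag⁺/Ag) > E°(Pb²⁺/Pb), Ag⁺/Ag serves as the cathode.
E°cell = +0.80 − (−0.12) = +0.92 V, with n = 2 electrons transferred.
For the overall reaction 2 Ag⁺(aq) + Pb(s) → 2 Ag(s) + Pb²⁺(aq), Q = [Pb²⁺(aq)] / [Ag⁺(aq)]^2 = 0.0167, giving log Q = −1.778.
By the Nernst equation, E = +0.92 − (0.0681/2)·(−1.778) = +0.981 V.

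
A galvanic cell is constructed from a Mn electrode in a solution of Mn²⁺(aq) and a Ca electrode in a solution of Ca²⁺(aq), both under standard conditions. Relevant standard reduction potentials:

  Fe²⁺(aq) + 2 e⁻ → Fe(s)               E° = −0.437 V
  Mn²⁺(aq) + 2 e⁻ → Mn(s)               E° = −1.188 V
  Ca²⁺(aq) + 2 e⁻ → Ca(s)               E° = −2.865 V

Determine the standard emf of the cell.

+1.677 V

Of the two couples in this cell, the one with the more positive reduction potential is reduced at the cathode: here that is Mn²⁺/Mn (−1.188 V); Ca²⁺/Ca (−2.865 V) is the anode.
E°cell = E°(cathode) − E°(anode) = −1.188 − (−2.865) = +1.677 V.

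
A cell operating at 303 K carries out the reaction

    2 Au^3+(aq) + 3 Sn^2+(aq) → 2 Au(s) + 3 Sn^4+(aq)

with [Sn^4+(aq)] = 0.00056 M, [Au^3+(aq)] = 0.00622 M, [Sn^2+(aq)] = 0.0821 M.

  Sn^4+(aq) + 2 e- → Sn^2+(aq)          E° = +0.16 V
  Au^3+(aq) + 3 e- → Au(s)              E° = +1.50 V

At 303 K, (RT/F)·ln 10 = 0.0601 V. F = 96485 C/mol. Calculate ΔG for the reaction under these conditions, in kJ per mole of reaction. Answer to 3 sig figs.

With Au³⁺/Au reduced at the cathode, E°cell = +1.50 − (+0.16) = +1.34 V and n = 6.
Here Q = [Sn^4+(aq)]^3 / ([Au^3+(aq)]^2·[Sn^2+(aq)]^3) = 0.0082 (log Q = −2.086), giving E = +1.34 − (0.0601/6)·(−2.086) = +1.3609 V.
Finally ΔG = −nFE = −(6)(96485 C/mol)(+1.3609 V) = −788 kJ/mol.

−788 kJ/mol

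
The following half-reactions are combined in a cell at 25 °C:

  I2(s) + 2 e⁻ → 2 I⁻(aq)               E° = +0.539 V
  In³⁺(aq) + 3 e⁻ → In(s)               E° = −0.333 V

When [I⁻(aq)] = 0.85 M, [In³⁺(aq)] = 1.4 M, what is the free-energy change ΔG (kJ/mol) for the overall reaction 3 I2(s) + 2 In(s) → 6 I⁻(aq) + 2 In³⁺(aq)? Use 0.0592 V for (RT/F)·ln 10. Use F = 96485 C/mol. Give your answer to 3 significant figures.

−506 kJ/mol

E°cell = +0.539 − (−0.333) = +0.872 V; the balanced reaction transfers n = 6 electrons.
Q = [I⁻(aq)]^6·[In³⁺(aq)]^2 = 0.739, so log Q = −0.131 and E = +0.872 − (0.0592/6)(−0.131) = +0.8733 V.
Then ΔG = −nFE = −6 × 96485 × +0.8733 J/mol = −506 kJ/mol.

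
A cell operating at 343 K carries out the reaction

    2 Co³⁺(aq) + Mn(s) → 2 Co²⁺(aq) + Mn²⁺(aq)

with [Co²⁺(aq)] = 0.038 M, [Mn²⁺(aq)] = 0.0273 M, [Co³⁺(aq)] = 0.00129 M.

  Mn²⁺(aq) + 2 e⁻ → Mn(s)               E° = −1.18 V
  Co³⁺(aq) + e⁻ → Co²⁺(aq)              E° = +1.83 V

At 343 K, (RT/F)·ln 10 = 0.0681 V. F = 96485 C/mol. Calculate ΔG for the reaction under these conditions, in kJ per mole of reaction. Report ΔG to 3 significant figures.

E°cell = +1.83 − (−1.18) = +3.01 V; the balanced reaction transfers n = 2 electrons.
The reaction quotient is ([Co²⁺(aq)]^2·[Mn²⁺(aq)]) / [Co³⁺(aq)]^2 = 23.7; by Nernst, E = +3.01 − (0.0681/2)(1.375) = +2.9632 V.
ΔG = −nFE = −(2)(96485)(+2.9632) J/mol = −572 kJ/mol.

−572 kJ/mol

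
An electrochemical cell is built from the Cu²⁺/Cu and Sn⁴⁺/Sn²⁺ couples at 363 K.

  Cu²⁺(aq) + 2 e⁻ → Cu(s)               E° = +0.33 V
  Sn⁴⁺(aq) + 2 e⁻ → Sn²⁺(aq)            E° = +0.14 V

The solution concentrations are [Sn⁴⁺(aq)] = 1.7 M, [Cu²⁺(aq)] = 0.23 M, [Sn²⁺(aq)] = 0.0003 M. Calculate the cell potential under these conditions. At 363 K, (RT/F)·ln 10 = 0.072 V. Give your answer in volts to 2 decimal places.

+0.03 V

The Cu²⁺/Cu couple has the more positive E°, so it is the cathode; Sn⁴⁺/Sn²⁺ is the anode.
E°cell = E°cat − E°an = +0.33 − (+0.14) = +0.19 V; n = 2.
The balanced reaction is Cu²⁺(aq) + Sn²⁺(aq) → Cu(s) + Sn⁴⁺(aq), so Q = [Sn⁴⁺(aq)] / ([Cu²⁺(aq)]·[Sn²⁺(aq)]) = 2.46×10^4 and log Q = 4.392.
By the Nernst equation, E = +0.19 − (0.072/2)·(4.392) = +0.03 V.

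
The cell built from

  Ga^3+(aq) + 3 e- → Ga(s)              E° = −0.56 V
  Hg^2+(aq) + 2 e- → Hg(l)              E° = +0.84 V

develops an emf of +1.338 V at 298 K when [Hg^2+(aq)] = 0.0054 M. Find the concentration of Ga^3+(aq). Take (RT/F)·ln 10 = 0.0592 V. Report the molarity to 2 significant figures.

0.55 M

With Hg²⁺/Hg at the cathode and Ga³⁺/Ga at the anode, E°cell = +0.84 − (−0.56) = +1.40 V (n = 6).
From the Nernst equation, log Q = n(E° − E)/0.0592 = 6·(+1.40 − (+1.338))/0.0592 = 6.284.
The balanced reaction is 3 Hg^2+(aq) + 2 Ga(s) → 3 Hg(l) + 2 Ga^3+(aq), so Q = [Ga^3+(aq)]^2 / [Hg^2+(aq)]^3.
Solving for the unknown gives log [Ga^3+(aq)] = −0.259, so [Ga^3+(aq)] ≈ 0.55 M.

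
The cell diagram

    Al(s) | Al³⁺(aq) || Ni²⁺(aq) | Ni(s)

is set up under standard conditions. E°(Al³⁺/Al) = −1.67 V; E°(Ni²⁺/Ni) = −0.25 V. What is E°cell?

+1.42 V

By convention the left-hand electrode in cell notation is the anode (oxidation) and the right-hand electrode is the cathode (reduction).
E°cell = E°(right) − E°(left) = −0.25 − (−1.67) = +1.42 V.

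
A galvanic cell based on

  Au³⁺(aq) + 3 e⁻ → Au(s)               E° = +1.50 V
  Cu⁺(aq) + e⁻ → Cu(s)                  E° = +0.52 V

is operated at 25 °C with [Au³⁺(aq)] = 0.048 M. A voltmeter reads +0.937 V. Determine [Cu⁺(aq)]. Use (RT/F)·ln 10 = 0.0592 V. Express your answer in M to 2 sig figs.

1.9 M

With Au³⁺/Au at the cathode and Cu⁺/Cu at the anode, E°cell = +1.50 − (+0.52) = +0.98 V (n = 3).
Rearranging E = E° − (0.0592/n)·log Q gives log Q = 3(+0.98 − (+0.937))/0.0592 = 2.179.
Balancing electrons gives Au³⁺(aq) + 3 Cu(s) → Au(s) + 3 Cu⁺(aq); thus Q = [Cu⁺(aq)]^3 / [Au³⁺(aq)].
Solving for the unknown gives log [Cu⁺(aq)] = 0.287, so [Cu⁺(aq)] ≈ 1.9 M.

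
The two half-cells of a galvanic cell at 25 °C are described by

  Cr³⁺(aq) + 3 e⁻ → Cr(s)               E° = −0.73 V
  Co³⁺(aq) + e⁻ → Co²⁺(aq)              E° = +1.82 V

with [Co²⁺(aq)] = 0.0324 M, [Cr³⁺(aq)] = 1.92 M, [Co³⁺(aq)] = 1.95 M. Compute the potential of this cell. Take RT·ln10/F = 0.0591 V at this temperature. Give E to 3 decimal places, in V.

+2.650 V

Since E°(Co³⁺/Co²⁺) > E°(Cr³⁺/Cr), Co³⁺/Co²⁺ serves as the cathode.
E°cell = E°cat − E°an = +1.82 − (−0.73) = +2.55 V; n = 3.
Balancing gives 3 Co³⁺(aq) + Cr(s) → 3 Co²⁺(aq) + Cr³⁺(aq); hence Q = ([Co²⁺(aq)]^3·[Cr³⁺(aq)]) / [Co³⁺(aq)]^3 = 8.81×10^−6 (log Q = −5.055).
By the Nernst equation, E = +2.55 − (0.0591/3)·(−5.055) = +2.650 V.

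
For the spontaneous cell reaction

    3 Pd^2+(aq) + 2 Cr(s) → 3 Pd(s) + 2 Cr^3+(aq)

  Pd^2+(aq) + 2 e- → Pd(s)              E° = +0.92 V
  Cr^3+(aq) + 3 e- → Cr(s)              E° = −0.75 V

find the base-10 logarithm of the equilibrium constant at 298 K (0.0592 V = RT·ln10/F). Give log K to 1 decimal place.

log K = 169.3

The Pd²⁺/Pd couple is reduced (cathode); E°cell = +0.92 − (−0.75) = +1.67 V with n = 6.
At equilibrium E = 0, so log K = nE°cell / 0.0592 = (6)(+1.67) / 0.0592 = 169.3.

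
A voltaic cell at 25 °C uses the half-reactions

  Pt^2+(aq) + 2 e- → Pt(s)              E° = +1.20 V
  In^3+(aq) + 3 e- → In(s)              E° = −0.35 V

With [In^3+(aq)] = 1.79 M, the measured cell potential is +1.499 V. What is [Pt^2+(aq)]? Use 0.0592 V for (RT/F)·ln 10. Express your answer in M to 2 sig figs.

Pt²⁺/Pt is the cathode (higher E°); E°cell = +1.20 − (−0.35) = +1.55 V with n = 6.
From the Nernst equation, log Q = n(E° − E)/0.0592 = 6·(+1.55 − (+1.499))/0.0592 = 5.169.
The balanced reaction is 3 Pt^2+(aq) + 2 In(s) → 3 Pt(s) + 2 In^3+(aq), so Q = [In^3+(aq)]^2 / [Pt^2+(aq)]^3.
Isolating [Pt^2+(aq)] in Q = 10^{5.169} yields log [Pt^2+(aq)] = −1.554, i.e. 0.028 M.

0.028 M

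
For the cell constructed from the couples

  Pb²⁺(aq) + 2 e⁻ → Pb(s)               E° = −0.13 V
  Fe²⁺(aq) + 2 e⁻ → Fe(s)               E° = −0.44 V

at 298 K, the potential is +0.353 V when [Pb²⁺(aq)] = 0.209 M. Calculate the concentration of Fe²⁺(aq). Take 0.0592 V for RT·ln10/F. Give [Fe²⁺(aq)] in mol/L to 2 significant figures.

0.0074 M

Pb²⁺/Pb is the cathode (higher E°); E°cell = −0.13 − (−0.44) = +0.31 V with n = 2.
Rearranging E = E° − (0.0592/n)·log Q gives log Q = 2(+0.31 − (+0.353))/0.0592 = −1.453.
The balanced reaction is Pb²⁺(aq) + Fe(s) → Pb(s) + Fe²⁺(aq), so Q = [Fe²⁺(aq)] / [Pb²⁺(aq)].
Isolating [Fe²⁺(aq)] in Q = 10^{−1.453} yields log [Fe²⁺(aq)] = −2.133, i.e. 0.0074 M.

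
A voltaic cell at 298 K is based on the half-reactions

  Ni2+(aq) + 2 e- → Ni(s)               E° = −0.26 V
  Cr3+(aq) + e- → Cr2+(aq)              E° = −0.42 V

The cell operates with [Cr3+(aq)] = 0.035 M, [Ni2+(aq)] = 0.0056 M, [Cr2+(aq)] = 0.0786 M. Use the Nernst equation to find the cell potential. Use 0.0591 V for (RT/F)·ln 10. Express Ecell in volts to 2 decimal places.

+0.11 V

Since E°(Ni²⁺/Ni) > E°(Cr³⁺/Cr²⁺), Ni²⁺/Ni serves as the cathode.
The standard potential is −0.26 − (−0.42) = +0.16 V and the balanced reaction transfers n = 2 electrons.
For the overall reaction Ni2+(aq) + 2 Cr2+(aq) → Ni(s) + 2 Cr3+(aq), Q = [Cr3+(aq)]^2 / ([Ni2+(aq)]·[Cr2+(aq)]^2) = 35.4, giving log Q = 1.549.
E = E° − (0.0591/n)·log Q = +0.16 − (0.0591/2)(1.549) = +0.11 V.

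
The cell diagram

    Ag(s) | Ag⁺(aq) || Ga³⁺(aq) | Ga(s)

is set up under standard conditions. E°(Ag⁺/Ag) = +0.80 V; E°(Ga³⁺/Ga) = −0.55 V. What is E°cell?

−1.35 V

By convention the left-hand electrode in cell notation is the anode (oxidation) and the right-hand electrode is the cathode (reduction).
E°cell = E°(right) − E°(left) = −0.55 − (+0.80) = −1.35 V.
The negative sign shows that, as written, the cell would require an external voltage to drive the reaction.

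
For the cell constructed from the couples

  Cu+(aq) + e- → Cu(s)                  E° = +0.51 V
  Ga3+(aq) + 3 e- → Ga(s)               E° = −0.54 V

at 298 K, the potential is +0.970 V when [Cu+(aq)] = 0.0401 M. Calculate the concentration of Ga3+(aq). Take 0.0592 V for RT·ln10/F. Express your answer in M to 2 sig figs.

0.73 M

Cu⁺/Cu is the cathode (higher E°); E°cell = +0.51 − (−0.54) = +1.05 V with n = 3.
From the Nernst equation, log Q = n(E° − E)/0.0592 = 3·(+1.05 − (+0.970))/0.0592 = 4.054.
For 3 Cu+(aq) + Ga(s) → 3 Cu(s) + Ga3+(aq), the reaction quotient is Q = [Ga3+(aq)] / [Cu+(aq)]^3.
Isolating [Ga3+(aq)] in Q = 10^{4.054} yields log [Ga3+(aq)] = −0.137, i.e. 0.73 M.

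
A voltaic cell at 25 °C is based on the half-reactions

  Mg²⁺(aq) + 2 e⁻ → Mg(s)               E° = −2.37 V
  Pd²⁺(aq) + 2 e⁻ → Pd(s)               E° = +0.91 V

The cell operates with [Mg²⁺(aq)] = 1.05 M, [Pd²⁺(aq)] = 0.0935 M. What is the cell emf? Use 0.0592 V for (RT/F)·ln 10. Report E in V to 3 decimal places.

The Pd²⁺/Pd couple has the more positive E°, so it is the cathode; Mg²⁺/Mg is the anode.
The standard potential is +0.91 − (−2.37) = +3.28 V and the balanced reaction transfers n = 2 electrons.
Balancing gives Pd²⁺(aq) + Mg(s) → Pd(s) + Mg²⁺(aq); hence Q = [Mg²⁺(aq)] / [Pd²⁺(aq)] = 11.2 (log Q = 1.050).
By the Nernst equation, E = +3.28 − (0.0592/2)·(1.050) = +3.249 V.

+3.249 V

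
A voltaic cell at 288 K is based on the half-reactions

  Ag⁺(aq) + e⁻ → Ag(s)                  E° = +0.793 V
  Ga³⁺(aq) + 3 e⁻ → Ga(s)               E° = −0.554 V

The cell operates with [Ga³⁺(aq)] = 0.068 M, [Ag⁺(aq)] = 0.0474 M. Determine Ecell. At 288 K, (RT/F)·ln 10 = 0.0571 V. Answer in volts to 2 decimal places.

Ag⁺/Ag is reduced (cathode, E° = +0.793 V) and Ga³⁺/Ga is oxidized (anode).
E°cell = E°cat − E°an = +0.793 − (−0.554) = +1.347 V; n = 3.
For the overall reaction 3 Ag⁺(aq) + Ga(s) → 3 Ag(s) + Ga³⁺(aq), Q = [Ga³⁺(aq)] / [Ag⁺(aq)]^3 = 639, giving log Q = 2.805.
Applying E = E° − (RT ln10/nF)·log Q gives +1.347 − (0.0571/3)(2.805) = +1.29 V.

+1.29 V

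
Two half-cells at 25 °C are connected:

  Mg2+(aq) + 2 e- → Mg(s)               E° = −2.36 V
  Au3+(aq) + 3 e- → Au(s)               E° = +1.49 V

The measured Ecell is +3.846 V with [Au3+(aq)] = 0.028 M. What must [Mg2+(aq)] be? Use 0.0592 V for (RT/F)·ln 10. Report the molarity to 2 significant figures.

0.13 M

Au³⁺/Au is the cathode (higher E°); E°cell = +1.49 − (−2.36) = +3.85 V with n = 6.
Since E = E° − (0.0592/n)·log Q, log Q = n(E° − E)/0.0592 = 0.405.
For 2 Au3+(aq) + 3 Mg(s) → 2 Au(s) + 3 Mg2+(aq), the reaction quotient is Q = [Mg2+(aq)]^3 / [Au3+(aq)]^2.
Substituting the known concentrations and solving, log [Mg2+(aq)] = −0.900 and [Mg2+(aq)] = 0.13 M.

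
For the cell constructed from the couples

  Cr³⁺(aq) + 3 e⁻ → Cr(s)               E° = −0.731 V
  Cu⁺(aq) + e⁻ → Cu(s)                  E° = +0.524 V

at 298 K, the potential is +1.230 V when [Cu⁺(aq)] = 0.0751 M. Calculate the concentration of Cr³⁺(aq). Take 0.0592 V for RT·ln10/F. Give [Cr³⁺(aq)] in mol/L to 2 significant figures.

Cu⁺/Cu is the cathode (higher E°); E°cell = +0.524 − (−0.731) = +1.255 V with n = 3.
From the Nernst equation, log Q = n(E° − E)/0.0592 = 3·(+1.255 − (+1.230))/0.0592 = 1.267.
Balancing electrons gives 3 Cu⁺(aq) + Cr(s) → 3 Cu(s) + Cr³⁺(aq); thus Q = [Cr³⁺(aq)] / [Cu⁺(aq)]^3.
Solving for the unknown gives log [Cr³⁺(aq)] = −2.106, so [Cr³⁺(aq)] ≈ 0.0078 M.

0.0078 M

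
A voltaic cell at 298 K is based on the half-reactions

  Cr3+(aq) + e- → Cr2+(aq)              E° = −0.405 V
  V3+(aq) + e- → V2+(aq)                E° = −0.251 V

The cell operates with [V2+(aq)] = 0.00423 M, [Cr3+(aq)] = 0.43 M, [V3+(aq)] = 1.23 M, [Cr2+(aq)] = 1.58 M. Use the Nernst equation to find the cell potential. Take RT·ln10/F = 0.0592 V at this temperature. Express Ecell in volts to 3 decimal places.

V³⁺/V²⁺ is reduced (cathode, E° = −0.251 V) and Cr³⁺/Cr²⁺ is oxidized (anode).
E°cell = E°cat − E°an = −0.251 − (−0.405) = +0.154 V; n = 1.
Balancing gives V3+(aq) + Cr2+(aq) → V2+(aq) + Cr3+(aq); hence Q = ([V2+(aq)]·[Cr3+(aq)]) / ([V3+(aq)]·[Cr2+(aq)]) = 0.000936 (log Q = −3.029).
Applying E = E° − (RT ln10/nF)·log Q gives +0.154 − (0.0592/1)(−3.029) = +0.333 V.

+0.333 V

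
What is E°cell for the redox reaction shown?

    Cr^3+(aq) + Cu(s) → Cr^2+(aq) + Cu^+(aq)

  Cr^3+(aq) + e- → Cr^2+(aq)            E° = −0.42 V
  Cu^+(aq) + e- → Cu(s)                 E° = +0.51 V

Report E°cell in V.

In the reaction as written, Cr^3+(aq) is reduced (cathode) and Cu^+(aq) is produced by oxidation at the anode.
E°cell = E°(cathode) − E°(anode) = −0.42 − (+0.51) = −0.93 V.

−0.93 V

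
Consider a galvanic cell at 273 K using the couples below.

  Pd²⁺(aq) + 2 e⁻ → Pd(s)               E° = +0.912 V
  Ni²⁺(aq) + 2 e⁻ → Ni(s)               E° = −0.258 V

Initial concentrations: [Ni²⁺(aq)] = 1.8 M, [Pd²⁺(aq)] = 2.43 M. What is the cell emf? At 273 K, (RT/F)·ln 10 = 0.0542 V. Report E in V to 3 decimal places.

+1.174 V

Since E°(Pd²⁺/Pd) > E°(Ni²⁺/Ni), Pd²⁺/Pd serves as the cathode.
E°cell = E°cat − E°an = +0.912 − (−0.258) = +1.170 V; n = 2.
For the overall reaction Pd²⁺(aq) + Ni(s) → Pd(s) + Ni²⁺(aq), Q = [Ni²⁺(aq)] / [Pd²⁺(aq)] = 0.741, giving log Q = −0.130.
By the Nernst equation, E = +1.170 − (0.0542/2)·(−0.130) = +1.174 V.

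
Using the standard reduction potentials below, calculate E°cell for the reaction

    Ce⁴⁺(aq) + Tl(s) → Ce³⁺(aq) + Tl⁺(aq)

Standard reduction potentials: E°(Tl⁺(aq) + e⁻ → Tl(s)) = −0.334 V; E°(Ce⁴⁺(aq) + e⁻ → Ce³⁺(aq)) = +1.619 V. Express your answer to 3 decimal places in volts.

Ce⁴⁺(aq) gains electrons, so the Ce⁴⁺/Ce³⁺ couple is the cathode; the Tl⁺/Tl couple is the anode.
E°cell = E°(cathode) − E°(anode) = +1.619 − (−0.334) = +1.953 V.

+1.953 V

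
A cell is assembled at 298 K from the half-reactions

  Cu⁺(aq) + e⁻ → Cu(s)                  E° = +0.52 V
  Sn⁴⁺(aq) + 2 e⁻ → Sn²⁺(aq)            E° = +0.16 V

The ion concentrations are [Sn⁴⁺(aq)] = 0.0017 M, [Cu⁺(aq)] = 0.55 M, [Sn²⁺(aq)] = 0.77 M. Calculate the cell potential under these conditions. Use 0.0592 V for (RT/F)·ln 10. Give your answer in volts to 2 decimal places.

Since E°(Cu⁺/Cu) > E°(Sn⁴⁺/Sn²⁺), Cu⁺/Cu serves as the cathode.
E°cell = +0.52 − (+0.16) = +0.36 V, with n = 2 electrons transferred.
Balancing gives 2 Cu⁺(aq) + Sn²⁺(aq) → 2 Cu(s) + Sn⁴⁺(aq); hence Q = [Sn⁴⁺(aq)] / ([Cu⁺(aq)]^2·[Sn²⁺(aq)]) = 0.0073 (log Q = −2.137).
Applying E = E° − (RT ln10/nF)·log Q gives +0.36 − (0.0592/2)(−2.137) = +0.42 V.

+0.42 V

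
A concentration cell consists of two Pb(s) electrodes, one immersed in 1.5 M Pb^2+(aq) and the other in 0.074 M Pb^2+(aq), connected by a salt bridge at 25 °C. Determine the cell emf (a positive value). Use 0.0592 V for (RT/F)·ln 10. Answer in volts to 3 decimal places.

0.039 V

For a concentration cell E°cell = 0, since both electrodes use the same couple.
The compartment with the higher Pb^2+(aq) concentration (1.5 M) acts as the cathode; ions are reduced there and produced at the dilute (0.074 M) anode.
With n = 2, Ecell = −(0.0592/2)·log([dilute]/[conc]) = −(0.0592/2)·log(0.074/1.5) = +0.039 V.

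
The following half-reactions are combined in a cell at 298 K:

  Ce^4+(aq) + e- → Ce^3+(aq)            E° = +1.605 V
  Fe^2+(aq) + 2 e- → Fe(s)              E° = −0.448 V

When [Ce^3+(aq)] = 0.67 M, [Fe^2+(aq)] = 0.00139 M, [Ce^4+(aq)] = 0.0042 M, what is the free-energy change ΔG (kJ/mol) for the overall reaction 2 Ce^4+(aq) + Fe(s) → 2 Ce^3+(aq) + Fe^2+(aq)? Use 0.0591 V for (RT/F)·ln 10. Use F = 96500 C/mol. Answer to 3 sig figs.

E°cell = +1.605 − (−0.448) = +2.053 V; the balanced reaction transfers n = 2 electrons.
Here Q = ([Ce^3+(aq)]^2·[Fe^2+(aq)]) / [Ce^4+(aq)]^2 = 35.4 (log Q = 1.549), giving E = +2.053 − (0.0591/2)·(1.549) = +2.0072 V.
Then ΔG = −nFE = −2 × 96500 × +2.0072 J/mol = −387 kJ/mol.

−387 kJ/mol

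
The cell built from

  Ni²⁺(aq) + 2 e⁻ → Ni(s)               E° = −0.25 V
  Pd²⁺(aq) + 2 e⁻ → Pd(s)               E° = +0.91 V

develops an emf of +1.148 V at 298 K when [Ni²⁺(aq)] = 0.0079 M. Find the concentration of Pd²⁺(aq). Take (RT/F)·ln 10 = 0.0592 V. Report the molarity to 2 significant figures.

The Pd²⁺/Pd couple has the larger reduction potential, so it is the cathode: E°cell = +0.91 − (−0.25) = +1.16 V and n = 2.
From the Nernst equation, log Q = n(E° − E)/0.0592 = 2·(+1.16 − (+1.148))/0.0592 = 0.405.
For Pd²⁺(aq) + Ni(s) → Pd(s) + Ni²⁺(aq), the reaction quotient is Q = [Ni²⁺(aq)] / [Pd²⁺(aq)].
Substituting the known concentrations and solving, log [Pd²⁺(aq)] = −2.507 and [Pd²⁺(aq)] = 0.0031 M.

0.0031 M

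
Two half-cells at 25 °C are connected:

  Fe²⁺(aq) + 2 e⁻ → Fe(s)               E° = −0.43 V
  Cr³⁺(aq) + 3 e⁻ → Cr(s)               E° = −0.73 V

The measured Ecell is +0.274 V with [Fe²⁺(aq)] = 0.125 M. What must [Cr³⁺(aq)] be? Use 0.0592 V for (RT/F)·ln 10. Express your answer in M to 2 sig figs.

0.92 M

With Fe²⁺/Fe at the cathode and Cr³⁺/Cr at the anode, E°cell = −0.43 − (−0.73) = +0.30 V (n = 6).
Rearranging E = E° − (0.0592/n)·log Q gives log Q = 6(+0.30 − (+0.274))/0.0592 = 2.635.
For 3 Fe²⁺(aq) + 2 Cr(s) → 3 Fe(s) + 2 Cr³⁺(aq), the reaction quotient is Q = [Cr³⁺(aq)]^2 / [Fe²⁺(aq)]^3.
Isolating [Cr³⁺(aq)] in Q = 10^{2.635} yields log [Cr³⁺(aq)] = −0.037, i.e. 0.92 M.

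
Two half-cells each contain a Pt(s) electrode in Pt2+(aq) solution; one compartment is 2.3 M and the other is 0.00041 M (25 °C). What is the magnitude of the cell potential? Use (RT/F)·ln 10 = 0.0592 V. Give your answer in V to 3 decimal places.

For a concentration cell E°cell = 0, since both electrodes use the same couple.
The compartment with the higher Pt2+(aq) concentration (2.3 M) acts as the cathode; ions are reduced there and produced at the dilute (0.00041 M) anode.
With n = 2, Ecell = −(0.0592/2)·log([dilute]/[conc]) = −(0.0592/2)·log(0.00041/2.3) = +0.111 V.

0.111 V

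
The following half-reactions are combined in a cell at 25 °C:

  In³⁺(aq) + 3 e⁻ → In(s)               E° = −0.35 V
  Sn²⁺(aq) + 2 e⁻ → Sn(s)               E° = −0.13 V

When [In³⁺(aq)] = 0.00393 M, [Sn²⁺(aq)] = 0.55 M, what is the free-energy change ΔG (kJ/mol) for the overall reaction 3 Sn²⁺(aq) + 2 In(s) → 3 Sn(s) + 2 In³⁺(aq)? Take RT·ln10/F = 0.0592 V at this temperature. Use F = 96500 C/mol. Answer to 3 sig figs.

−150 kJ/mol

E°cell = −0.13 − (−0.35) = +0.22 V; the balanced reaction transfers n = 6 electrons.
The reaction quotient is [In³⁺(aq)]^2 / [Sn²⁺(aq)]^3 = 9.28×10^−5; by Nernst, E = +0.22 − (0.0592/6)(−4.032) = +0.2598 V.
ΔG = −nFE = −(6)(96500)(+0.2598) J/mol = −150 kJ/mol.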